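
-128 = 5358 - 5486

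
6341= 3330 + 3011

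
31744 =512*62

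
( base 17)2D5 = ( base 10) 804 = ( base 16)324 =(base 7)2226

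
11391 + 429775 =441166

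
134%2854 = 134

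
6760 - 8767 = -2007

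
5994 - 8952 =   -  2958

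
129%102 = 27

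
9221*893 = 8234353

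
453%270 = 183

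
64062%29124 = 5814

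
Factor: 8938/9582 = 4469/4791= 3^(-1 ) * 41^1*109^1 *1597^( - 1 ) 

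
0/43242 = 0 = 0.00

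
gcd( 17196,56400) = 12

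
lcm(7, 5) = 35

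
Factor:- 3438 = -2^1*3^2 * 191^1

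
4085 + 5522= 9607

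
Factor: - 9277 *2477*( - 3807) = 87481544103 = 3^4*47^1*2477^1*9277^1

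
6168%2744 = 680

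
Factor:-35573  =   - 35573^1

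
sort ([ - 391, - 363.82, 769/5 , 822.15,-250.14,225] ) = [ - 391, - 363.82, - 250.14, 769/5,  225, 822.15]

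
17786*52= 924872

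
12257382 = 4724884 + 7532498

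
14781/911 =14781/911 =16.23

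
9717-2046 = 7671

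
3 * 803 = 2409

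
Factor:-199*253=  - 11^1 * 23^1*199^1 = - 50347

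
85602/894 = 14267/149 = 95.75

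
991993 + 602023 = 1594016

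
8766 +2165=10931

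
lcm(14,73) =1022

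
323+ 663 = 986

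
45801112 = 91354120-45553008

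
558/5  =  558/5 =111.60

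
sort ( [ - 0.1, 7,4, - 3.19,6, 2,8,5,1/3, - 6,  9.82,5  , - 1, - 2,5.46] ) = [ - 6, -3.19, - 2,-1, - 0.1, 1/3, 2,  4,5,5,5.46, 6,  7,8,9.82]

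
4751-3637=1114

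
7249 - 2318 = 4931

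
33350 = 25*1334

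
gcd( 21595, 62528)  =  1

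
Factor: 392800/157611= 2^5 * 3^( - 1)*5^2*107^( - 1) = 800/321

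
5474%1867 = 1740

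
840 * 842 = 707280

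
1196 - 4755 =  - 3559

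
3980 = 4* 995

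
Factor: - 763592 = - 2^3*31^1* 3079^1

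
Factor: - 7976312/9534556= - 2^1*37^1 * 107^(-1)*22277^ ( - 1)*26947^1= -1994078/2383639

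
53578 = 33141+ 20437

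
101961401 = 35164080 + 66797321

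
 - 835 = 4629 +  - 5464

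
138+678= 816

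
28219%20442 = 7777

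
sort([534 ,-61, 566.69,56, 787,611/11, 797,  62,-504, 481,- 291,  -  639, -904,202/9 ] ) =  [ - 904, - 639, - 504,  -  291 , - 61,202/9,  611/11 , 56 , 62, 481,534  ,  566.69 , 787, 797 ]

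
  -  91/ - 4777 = 91/4777 = 0.02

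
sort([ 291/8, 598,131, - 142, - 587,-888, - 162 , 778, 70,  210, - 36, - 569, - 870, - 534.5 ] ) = [ - 888, - 870, - 587,  -  569, -534.5, - 162 , - 142, - 36,291/8, 70, 131,210, 598, 778 ] 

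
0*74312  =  0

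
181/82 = 2 + 17/82 = 2.21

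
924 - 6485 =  - 5561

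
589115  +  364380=953495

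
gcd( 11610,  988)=2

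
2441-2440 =1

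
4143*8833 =36595119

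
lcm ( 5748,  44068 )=132204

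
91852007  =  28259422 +63592585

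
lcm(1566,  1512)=43848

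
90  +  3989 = 4079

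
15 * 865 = 12975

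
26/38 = 13/19= 0.68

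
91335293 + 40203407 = 131538700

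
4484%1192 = 908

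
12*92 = 1104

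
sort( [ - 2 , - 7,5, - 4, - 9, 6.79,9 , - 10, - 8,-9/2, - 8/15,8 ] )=[ - 10, - 9,-8,-7 ,  -  9/2,- 4,- 2, - 8/15 , 5 , 6.79,  8,9 ]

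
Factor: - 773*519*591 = - 237101517  =  - 3^2*173^1* 197^1*773^1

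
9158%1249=415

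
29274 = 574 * 51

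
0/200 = 0= 0.00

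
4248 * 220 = 934560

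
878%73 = 2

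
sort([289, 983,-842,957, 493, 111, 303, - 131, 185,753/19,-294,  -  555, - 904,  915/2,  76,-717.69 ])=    [-904, - 842, - 717.69, - 555,-294 , - 131,753/19 , 76,111,  185 , 289, 303, 915/2,  493,957, 983 ] 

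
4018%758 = 228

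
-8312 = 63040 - 71352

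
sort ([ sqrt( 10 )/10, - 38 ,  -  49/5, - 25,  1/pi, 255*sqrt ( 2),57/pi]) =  [ - 38, - 25,-49/5,  sqrt( 10)/10,1/pi,57/pi,255*sqrt(2) ] 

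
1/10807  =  1/10807=0.00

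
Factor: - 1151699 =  - 17^1*37^1*1831^1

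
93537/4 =93537/4 = 23384.25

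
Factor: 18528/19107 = 2^5*3^( - 1 )*11^( - 1 )=32/33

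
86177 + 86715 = 172892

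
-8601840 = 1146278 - 9748118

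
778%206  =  160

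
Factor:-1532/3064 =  - 2^( - 1) =- 1/2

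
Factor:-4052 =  - 2^2*1013^1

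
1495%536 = 423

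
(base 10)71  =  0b1000111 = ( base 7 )131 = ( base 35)21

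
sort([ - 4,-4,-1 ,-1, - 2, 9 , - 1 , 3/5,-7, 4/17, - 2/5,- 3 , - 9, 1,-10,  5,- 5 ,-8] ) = [ - 10, - 9, - 8, - 7, - 5,-4,-4,- 3 , - 2, - 1, - 1, - 1, - 2/5,4/17,3/5,1 , 5  ,  9]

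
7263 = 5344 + 1919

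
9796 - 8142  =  1654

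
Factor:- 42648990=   -2^1*3^1*5^1 * 71^1*20023^1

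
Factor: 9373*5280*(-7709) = -381514092960 = -2^5*  3^1*5^1 * 7^1*11^1*13^2*103^1*593^1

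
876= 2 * 438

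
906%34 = 22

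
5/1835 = 1/367=0.00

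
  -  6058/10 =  - 606  +  1/5 =- 605.80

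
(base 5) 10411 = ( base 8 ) 1333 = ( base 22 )1b5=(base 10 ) 731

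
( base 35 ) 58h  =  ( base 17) 153D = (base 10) 6422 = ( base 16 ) 1916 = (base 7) 24503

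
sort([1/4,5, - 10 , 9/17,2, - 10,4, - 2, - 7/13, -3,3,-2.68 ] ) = [ - 10, - 10, - 3, - 2.68,- 2,-7/13,1/4, 9/17, 2, 3,4,  5 ]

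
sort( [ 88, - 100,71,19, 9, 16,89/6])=[-100, 9, 89/6,16, 19 , 71, 88]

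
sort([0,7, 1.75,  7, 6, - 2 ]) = [-2,0,  1.75,6,7, 7]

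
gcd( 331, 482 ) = 1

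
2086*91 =189826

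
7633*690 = 5266770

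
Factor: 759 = 3^1*11^1*23^1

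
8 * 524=4192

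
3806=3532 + 274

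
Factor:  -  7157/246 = - 2^(  -  1)*3^(-1 ) * 17^1*41^ ( - 1 )*421^1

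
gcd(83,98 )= 1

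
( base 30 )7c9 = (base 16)1A0D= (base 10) 6669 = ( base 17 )1615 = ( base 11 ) 5013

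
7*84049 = 588343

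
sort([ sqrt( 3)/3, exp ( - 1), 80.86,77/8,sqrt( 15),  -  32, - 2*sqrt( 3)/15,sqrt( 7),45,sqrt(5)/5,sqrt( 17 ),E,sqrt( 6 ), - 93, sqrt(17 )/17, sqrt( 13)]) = [ - 93,-32, -2* sqrt( 3) /15,sqrt(17)/17, exp( - 1),sqrt ( 5 ) /5,  sqrt( 3)/3,sqrt( 6),sqrt(7),E,sqrt(13)  ,  sqrt(15),sqrt( 17),  77/8,45  ,  80.86] 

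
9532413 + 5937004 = 15469417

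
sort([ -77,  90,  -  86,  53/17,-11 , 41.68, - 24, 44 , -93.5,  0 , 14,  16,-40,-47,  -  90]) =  [-93.5, - 90, - 86,-77, - 47,  -  40, - 24, - 11 , 0,53/17, 14,  16,  41.68 , 44, 90 ]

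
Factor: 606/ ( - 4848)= -2^(  -  3 ) = -1/8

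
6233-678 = 5555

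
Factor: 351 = 3^3*13^1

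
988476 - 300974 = 687502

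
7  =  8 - 1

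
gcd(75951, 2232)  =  9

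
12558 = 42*299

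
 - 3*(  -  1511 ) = 4533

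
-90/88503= - 1  +  29471/29501 = - 0.00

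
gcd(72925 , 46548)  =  1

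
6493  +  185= 6678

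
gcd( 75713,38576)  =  1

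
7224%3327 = 570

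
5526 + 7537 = 13063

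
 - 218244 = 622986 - 841230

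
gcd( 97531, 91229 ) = 1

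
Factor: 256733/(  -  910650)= - 2^(- 1)*3^( - 1)*5^( - 2 )*13^(-1 )*139^1*467^(  -  1) * 1847^1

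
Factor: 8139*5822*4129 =195653730282 = 2^1*3^1*41^1*71^1*2713^1* 4129^1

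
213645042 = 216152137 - 2507095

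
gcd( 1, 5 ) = 1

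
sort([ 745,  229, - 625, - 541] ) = [ - 625, -541,229, 745]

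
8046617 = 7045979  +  1000638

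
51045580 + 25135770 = 76181350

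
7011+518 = 7529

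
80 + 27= 107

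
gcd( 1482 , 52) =26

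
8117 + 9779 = 17896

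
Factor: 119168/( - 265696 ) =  - 2^2*7^2*19^(  -  1)*23^( - 1)  =  - 196/437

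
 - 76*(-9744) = 740544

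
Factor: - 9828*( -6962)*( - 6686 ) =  - 457473075696 = -2^4 * 3^3 * 7^1*13^1*59^2*3343^1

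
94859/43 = 94859/43=2206.02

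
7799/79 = 7799/79  =  98.72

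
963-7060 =-6097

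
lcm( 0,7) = 0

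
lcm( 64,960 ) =960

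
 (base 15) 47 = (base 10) 67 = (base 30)27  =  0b1000011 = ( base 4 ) 1003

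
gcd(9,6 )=3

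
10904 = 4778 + 6126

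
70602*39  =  2753478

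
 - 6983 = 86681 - 93664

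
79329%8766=435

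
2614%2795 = 2614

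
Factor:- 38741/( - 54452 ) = 2^( - 2 ) * 19^1*2039^1*13613^ ( - 1)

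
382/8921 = 382/8921 = 0.04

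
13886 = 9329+4557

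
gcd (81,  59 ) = 1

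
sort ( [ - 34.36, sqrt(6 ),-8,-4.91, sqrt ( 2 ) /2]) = [ - 34.36,  -  8 , - 4.91, sqrt( 2) /2,  sqrt(6) ] 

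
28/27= 28/27 =1.04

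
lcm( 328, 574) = 2296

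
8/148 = 2/37 =0.05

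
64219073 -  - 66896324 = 131115397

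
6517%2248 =2021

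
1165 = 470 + 695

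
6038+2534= 8572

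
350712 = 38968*9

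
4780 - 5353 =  - 573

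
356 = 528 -172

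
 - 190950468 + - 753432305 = - 944382773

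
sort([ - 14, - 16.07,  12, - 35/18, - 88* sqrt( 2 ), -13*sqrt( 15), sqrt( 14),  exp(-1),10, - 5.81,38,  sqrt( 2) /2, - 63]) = [ - 88* sqrt( 2 ) , - 63,  -  13*sqrt( 15), - 16.07,-14, - 5.81, - 35/18, exp( - 1), sqrt( 2 ) /2, sqrt( 14), 10,12, 38]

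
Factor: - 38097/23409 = - 3^ ( - 1) * 17^( - 1 )*83^1= - 83/51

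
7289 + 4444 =11733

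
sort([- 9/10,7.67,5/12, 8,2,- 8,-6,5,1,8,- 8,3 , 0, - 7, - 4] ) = [-8, - 8, - 7, - 6,  -  4,- 9/10, 0,5/12, 1, 2, 3, 5,  7.67, 8, 8] 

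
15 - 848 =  - 833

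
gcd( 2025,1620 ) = 405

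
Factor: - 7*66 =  - 462 = - 2^1*3^1*7^1*11^1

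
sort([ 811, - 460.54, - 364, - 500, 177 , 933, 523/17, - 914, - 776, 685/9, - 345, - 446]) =[ - 914, - 776, - 500, - 460.54, - 446, - 364,-345, 523/17,685/9,177,  811, 933]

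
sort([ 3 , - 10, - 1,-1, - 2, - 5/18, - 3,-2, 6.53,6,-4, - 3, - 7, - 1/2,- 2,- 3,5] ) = [ - 10,-7,- 4, - 3, - 3,-3 ,  -  2,-2,  -  2, - 1, - 1 , - 1/2,- 5/18, 3, 5,  6, 6.53 ]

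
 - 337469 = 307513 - 644982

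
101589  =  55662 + 45927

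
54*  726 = 39204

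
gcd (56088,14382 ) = 18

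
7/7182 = 1/1026 = 0.00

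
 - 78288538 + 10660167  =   - 67628371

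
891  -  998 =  - 107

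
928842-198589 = 730253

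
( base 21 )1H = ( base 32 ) 16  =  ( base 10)38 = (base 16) 26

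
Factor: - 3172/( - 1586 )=2 = 2^1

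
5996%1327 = 688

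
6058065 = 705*8593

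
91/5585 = 91/5585 = 0.02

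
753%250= 3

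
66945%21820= 1485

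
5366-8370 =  - 3004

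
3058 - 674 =2384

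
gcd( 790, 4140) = 10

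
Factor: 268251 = 3^1 *89417^1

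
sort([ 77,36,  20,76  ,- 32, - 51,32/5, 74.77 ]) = [-51, - 32,32/5, 20, 36,74.77,76,  77] 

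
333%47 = 4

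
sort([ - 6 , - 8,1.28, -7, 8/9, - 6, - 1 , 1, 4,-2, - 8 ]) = [ - 8, - 8 ,  -  7 , - 6, - 6,  -  2 , - 1,  8/9,1, 1.28,4 ]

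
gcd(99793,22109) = 1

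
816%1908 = 816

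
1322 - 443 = 879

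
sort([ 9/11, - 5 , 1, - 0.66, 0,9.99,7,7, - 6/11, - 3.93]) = [ - 5 ,- 3.93, - 0.66, - 6/11,0 , 9/11,1,7, 7,9.99 ]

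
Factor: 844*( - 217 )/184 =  - 45787/46 = - 2^( - 1 )* 7^1*23^( -1) * 31^1*211^1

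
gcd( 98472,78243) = 33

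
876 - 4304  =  -3428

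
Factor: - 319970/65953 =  -490/101 =-  2^1*5^1*7^2 * 101^(-1) 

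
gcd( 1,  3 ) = 1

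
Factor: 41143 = 41143^1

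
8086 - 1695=6391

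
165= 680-515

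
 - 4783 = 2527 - 7310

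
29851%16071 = 13780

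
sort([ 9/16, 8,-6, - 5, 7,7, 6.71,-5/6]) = [-6,-5, - 5/6 , 9/16,6.71,7,7, 8 ] 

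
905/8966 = 905/8966  =  0.10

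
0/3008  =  0 = 0.00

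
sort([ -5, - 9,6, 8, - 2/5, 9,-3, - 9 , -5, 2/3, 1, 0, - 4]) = [  -  9, - 9,-5,-5, - 4, - 3,-2/5,0, 2/3,1, 6,8, 9] 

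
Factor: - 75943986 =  - 2^1*3^1*31^2*13171^1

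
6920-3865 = 3055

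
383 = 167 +216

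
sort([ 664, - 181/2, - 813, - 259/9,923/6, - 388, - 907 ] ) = [ - 907, - 813, - 388, - 181/2, - 259/9,923/6,664 ] 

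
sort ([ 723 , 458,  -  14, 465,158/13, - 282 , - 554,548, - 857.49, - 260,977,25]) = [ - 857.49, - 554, - 282,-260, - 14, 158/13,25, 458 , 465, 548, 723,977] 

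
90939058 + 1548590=92487648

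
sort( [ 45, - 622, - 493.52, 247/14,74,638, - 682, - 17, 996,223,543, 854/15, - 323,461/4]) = [ - 682, - 622, - 493.52, - 323,-17,247/14,45,854/15, 74 , 461/4,223,543,638,996 ]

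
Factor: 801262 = 2^1*7^1*11^3 * 43^1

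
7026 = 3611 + 3415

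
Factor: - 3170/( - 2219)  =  2^1 *5^1*7^( - 1) = 10/7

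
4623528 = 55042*84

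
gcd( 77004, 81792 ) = 36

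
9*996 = 8964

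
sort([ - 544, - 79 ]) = [- 544,-79]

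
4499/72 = 62+35/72   =  62.49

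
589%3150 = 589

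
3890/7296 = 1945/3648=0.53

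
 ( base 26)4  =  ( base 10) 4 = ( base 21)4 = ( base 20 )4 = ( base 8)4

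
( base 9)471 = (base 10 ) 388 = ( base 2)110000100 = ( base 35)b3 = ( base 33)bp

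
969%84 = 45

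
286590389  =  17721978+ 268868411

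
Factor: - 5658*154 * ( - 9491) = 2^2*3^1*7^1 * 11^1 * 23^1 * 41^1*9491^1 = 8269812012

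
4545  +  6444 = 10989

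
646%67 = 43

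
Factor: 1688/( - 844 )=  - 2^1=   - 2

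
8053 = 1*8053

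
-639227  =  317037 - 956264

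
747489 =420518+326971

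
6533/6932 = 6533/6932 = 0.94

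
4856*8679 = 42145224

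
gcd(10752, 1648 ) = 16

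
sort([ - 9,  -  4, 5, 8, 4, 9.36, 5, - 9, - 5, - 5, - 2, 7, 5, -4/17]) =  [ - 9, - 9, - 5,- 5,-4, - 2,-4/17, 4,  5, 5, 5, 7, 8, 9.36]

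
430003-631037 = -201034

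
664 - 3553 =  - 2889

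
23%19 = 4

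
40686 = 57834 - 17148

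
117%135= 117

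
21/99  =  7/33=0.21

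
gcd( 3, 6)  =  3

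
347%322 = 25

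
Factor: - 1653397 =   -  1103^1*1499^1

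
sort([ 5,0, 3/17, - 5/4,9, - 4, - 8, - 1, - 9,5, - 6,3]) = [ - 9, - 8, - 6, - 4, - 5/4, - 1 , 0,3/17, 3 , 5,5 , 9]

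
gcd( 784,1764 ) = 196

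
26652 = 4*6663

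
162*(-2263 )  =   - 366606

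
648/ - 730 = -1 + 41/365 = - 0.89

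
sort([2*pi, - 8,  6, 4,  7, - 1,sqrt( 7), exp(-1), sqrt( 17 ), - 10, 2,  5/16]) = [ - 10,- 8,- 1, 5/16, exp( - 1), 2, sqrt( 7), 4, sqrt( 17),6,2*pi, 7]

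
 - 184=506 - 690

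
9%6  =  3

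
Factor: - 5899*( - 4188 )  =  2^2 * 3^1*17^1*347^1 * 349^1 = 24705012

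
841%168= 1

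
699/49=14+13/49 = 14.27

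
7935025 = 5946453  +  1988572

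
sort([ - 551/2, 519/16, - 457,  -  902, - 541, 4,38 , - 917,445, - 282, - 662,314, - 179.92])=[-917, - 902,-662, - 541, - 457, - 282, - 551/2 , - 179.92,4, 519/16,38,314,445 ] 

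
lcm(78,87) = 2262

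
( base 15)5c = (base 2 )1010111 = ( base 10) 87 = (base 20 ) 47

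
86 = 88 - 2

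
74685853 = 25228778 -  -49457075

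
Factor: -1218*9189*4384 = - 49066613568 = - 2^6 *3^3*7^1*29^1*137^1 * 1021^1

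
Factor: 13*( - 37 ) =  - 13^1*37^1 = - 481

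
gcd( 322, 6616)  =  2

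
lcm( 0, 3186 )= 0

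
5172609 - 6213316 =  - 1040707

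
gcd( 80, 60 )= 20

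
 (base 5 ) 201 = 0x33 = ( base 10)51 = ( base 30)1L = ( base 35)1G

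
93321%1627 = 582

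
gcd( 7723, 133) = 1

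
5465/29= 5465/29 = 188.45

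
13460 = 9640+3820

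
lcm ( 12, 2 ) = 12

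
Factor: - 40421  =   - 83^1*487^1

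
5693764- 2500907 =3192857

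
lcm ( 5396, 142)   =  5396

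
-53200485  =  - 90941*585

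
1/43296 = 1/43296 = 0.00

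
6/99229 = 6/99229 = 0.00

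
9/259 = 9/259 = 0.03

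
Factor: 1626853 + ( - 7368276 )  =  - 5741423 =- 5741423^1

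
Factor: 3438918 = 2^1*3^2*7^3*557^1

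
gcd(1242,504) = 18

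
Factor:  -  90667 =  - 71^1 * 1277^1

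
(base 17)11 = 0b10010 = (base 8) 22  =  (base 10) 18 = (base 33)i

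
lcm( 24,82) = 984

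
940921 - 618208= 322713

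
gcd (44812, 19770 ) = 1318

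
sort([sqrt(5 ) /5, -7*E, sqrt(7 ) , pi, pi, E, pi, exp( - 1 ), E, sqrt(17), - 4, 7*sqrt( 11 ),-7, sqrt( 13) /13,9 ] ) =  [-7*E ,-7,-4, sqrt (13 ) /13, exp( - 1),sqrt(5 ) /5,sqrt(7 ), E, E,pi,  pi,pi,sqrt( 17),9, 7 * sqrt( 11 )]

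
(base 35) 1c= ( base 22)23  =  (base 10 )47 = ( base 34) 1D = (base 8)57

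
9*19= 171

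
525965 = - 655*( - 803 ) 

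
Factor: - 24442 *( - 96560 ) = 2^5*5^1 * 11^2 * 17^1*71^1*101^1 = 2360119520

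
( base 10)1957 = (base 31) 214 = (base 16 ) 7A5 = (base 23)3G2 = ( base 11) 151A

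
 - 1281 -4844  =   - 6125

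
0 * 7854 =0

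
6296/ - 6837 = - 1+541/6837  =  - 0.92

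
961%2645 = 961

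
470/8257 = 470/8257=0.06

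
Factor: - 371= - 7^1 *53^1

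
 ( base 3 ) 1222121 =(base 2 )10110100111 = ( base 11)10a6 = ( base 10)1447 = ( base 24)2C7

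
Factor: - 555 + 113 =- 2^1*13^1*17^1 =- 442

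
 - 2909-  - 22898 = 19989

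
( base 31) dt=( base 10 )432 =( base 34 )CO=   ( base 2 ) 110110000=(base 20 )11c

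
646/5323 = 646/5323 = 0.12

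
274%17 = 2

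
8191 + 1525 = 9716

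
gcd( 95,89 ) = 1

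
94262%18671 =907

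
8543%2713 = 404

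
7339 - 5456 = 1883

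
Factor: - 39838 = -2^1 * 19919^1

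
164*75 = 12300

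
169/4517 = 169/4517 = 0.04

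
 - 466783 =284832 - 751615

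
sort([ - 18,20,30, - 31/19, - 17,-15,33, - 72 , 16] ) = [ - 72,-18,-17, - 15,  -  31/19,16,20,30,33 ] 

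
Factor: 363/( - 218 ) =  - 2^(-1)*3^1*11^2 * 109^(  -  1)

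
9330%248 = 154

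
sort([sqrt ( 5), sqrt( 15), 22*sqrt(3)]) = [sqrt( 5),sqrt(15 ),22 * sqrt( 3 ) ] 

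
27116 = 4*6779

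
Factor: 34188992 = 2^6 * 534203^1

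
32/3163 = 32/3163 = 0.01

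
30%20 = 10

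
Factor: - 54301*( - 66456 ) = 3608627256 =2^3*3^2*13^2 * 71^1 * 4177^1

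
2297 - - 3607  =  5904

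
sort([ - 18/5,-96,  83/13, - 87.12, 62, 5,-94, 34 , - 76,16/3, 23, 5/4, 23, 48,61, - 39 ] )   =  [-96, - 94,  -  87.12,-76, - 39, - 18/5,5/4,5, 16/3, 83/13,23, 23, 34,48,61, 62 ] 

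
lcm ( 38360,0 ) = 0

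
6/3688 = 3/1844  =  0.00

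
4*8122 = 32488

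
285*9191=2619435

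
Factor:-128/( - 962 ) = 64/481 =2^6*13^( - 1)*37^ ( - 1)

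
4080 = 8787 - 4707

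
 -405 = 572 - 977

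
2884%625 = 384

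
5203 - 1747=3456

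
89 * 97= 8633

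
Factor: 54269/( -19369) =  - 7^( - 1)*2767^( - 1 )*54269^1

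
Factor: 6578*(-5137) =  - 2^1*11^2*13^1 *23^1*467^1 = - 33791186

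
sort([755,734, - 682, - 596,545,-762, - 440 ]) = [ - 762, - 682, - 596, - 440, 545, 734,755 ] 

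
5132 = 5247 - 115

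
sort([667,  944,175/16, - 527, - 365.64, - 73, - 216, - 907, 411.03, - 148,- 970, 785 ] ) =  [ - 970,  -  907, - 527,-365.64 , - 216, - 148,-73, 175/16, 411.03, 667,  785, 944 ] 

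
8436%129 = 51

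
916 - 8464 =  - 7548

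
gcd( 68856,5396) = 76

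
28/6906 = 14/3453 = 0.00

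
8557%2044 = 381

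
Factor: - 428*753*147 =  - 47375748 = -2^2*3^2*7^2*107^1*251^1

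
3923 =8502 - 4579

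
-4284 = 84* (  -  51 ) 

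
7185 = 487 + 6698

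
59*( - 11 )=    - 649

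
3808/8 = 476 = 476.00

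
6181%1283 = 1049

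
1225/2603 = 1225/2603 = 0.47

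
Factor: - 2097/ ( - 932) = 2^( - 2)*3^2 = 9/4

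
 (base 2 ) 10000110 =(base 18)78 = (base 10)134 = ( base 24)5e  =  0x86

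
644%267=110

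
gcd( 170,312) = 2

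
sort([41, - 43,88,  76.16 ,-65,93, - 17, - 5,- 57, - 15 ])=[ - 65 , - 57, - 43, - 17, - 15, - 5,41 , 76.16, 88 , 93] 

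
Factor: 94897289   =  94897289^1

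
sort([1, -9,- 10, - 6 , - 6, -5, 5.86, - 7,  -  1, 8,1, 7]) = [ -10 , - 9, - 7,  -  6 , - 6,  -  5,- 1,1, 1,5.86,7, 8]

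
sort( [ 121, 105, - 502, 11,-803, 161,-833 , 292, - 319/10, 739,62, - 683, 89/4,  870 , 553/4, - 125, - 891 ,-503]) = [- 891, - 833,  -  803,-683, - 503 , - 502, - 125,  -  319/10 , 11,89/4,62, 105, 121, 553/4, 161,292 , 739,870 ]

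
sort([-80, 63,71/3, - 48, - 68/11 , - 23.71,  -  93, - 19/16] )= [-93, - 80,-48, - 23.71,- 68/11, - 19/16,  71/3, 63 ]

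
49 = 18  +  31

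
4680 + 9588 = 14268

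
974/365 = 974/365 = 2.67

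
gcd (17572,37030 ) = 46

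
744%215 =99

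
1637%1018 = 619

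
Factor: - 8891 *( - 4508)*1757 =70421663396=   2^2*7^3*17^1*23^1*251^1*523^1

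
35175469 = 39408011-4232542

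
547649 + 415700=963349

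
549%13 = 3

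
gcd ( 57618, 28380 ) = 66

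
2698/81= 33 + 25/81 = 33.31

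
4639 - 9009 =-4370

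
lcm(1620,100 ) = 8100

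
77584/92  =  19396/23 = 843.30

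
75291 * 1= 75291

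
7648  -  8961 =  - 1313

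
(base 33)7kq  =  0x2075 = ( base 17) 1BCD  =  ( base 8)20165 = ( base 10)8309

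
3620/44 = 905/11 =82.27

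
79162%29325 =20512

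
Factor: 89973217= 23^1*3911879^1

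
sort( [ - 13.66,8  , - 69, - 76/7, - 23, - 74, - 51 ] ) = [ -74, - 69, - 51, - 23, - 13.66, - 76/7,8]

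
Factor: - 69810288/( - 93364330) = 34905144/46682165 = 2^3*3^1 * 5^( - 1)*1454381^1*9336433^( - 1 )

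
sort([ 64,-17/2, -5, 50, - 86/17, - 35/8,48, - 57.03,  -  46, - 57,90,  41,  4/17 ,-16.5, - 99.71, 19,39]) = [-99.71 , - 57.03, - 57,  -  46,  -  16.5,-17/2,  -  86/17, - 5,- 35/8, 4/17,19, 39,41,  48,50, 64,  90]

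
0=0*44362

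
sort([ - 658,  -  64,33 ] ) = [ - 658, - 64,33 ]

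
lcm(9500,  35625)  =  142500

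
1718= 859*2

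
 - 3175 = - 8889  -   - 5714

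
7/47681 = 7/47681 = 0.00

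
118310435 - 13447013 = 104863422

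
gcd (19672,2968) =8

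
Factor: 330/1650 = 5^( - 1 ) =1/5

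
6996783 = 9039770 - 2042987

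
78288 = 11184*7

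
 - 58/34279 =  - 1 + 34221/34279 =- 0.00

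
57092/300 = 190 + 23/75=190.31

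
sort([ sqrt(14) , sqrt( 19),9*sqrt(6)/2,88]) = [ sqrt(14) , sqrt( 19), 9 *sqrt( 6 ) /2, 88]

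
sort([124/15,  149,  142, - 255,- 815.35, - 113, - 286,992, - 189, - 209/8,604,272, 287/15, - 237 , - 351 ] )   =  [-815.35,- 351, - 286, - 255, - 237, - 189, - 113, - 209/8,124/15, 287/15, 142, 149 , 272,604, 992]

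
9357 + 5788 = 15145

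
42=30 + 12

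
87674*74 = 6487876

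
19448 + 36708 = 56156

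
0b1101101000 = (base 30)T2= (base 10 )872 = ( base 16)368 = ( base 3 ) 1012022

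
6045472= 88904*68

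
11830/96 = 123 + 11/48 = 123.23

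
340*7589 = 2580260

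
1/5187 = 1/5187 = 0.00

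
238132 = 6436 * 37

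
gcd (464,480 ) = 16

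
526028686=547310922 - 21282236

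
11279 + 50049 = 61328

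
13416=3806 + 9610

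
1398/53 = 1398/53 = 26.38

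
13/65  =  1/5=0.20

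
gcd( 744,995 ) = 1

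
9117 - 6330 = 2787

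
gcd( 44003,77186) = 1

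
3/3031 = 3/3031= 0.00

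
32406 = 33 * 982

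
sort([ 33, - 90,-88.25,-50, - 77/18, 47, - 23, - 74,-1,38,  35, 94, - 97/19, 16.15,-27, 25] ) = [- 90,  -  88.25, - 74, - 50, - 27,-23, - 97/19, - 77/18, - 1, 16.15  ,  25, 33,35,38, 47,94]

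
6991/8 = 6991/8 = 873.88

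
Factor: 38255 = 5^1  *  7^1*1093^1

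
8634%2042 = 466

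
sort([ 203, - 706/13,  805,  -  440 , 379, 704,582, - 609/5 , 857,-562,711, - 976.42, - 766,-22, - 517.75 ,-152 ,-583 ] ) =[-976.42,-766, - 583,-562, - 517.75,-440,  -  152,-609/5,-706/13,-22  ,  203, 379,582, 704, 711,805, 857 ] 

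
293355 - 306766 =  - 13411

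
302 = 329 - 27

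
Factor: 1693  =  1693^1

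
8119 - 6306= 1813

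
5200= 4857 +343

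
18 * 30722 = 552996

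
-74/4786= - 1 + 2356/2393  =  - 0.02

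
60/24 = 2+1/2 =2.50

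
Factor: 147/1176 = 2^(- 3) = 1/8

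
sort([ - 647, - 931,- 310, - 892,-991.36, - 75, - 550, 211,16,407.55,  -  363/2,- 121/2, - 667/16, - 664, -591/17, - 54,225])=[ - 991.36,  -  931,-892, - 664,-647,-550, -310,-363/2, - 75, - 121/2 , - 54, - 667/16,-591/17,16,211,225, 407.55]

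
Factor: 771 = 3^1*257^1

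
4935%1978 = 979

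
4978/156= 2489/78 = 31.91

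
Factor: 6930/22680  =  11/36 = 2^( - 2) *3^( - 2) * 11^1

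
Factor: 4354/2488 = 7/4 = 2^( - 2 )*7^1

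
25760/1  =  25760  =  25760.00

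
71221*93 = 6623553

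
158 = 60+98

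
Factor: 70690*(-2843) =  - 2^1*5^1*2843^1*7069^1 = -200971670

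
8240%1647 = 5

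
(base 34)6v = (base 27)8j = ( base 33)74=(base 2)11101011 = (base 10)235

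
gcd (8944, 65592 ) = 8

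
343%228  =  115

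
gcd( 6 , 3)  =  3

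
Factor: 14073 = 3^1*4691^1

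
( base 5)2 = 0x2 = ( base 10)2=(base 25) 2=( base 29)2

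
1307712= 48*27244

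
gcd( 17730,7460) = 10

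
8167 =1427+6740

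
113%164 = 113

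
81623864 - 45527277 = 36096587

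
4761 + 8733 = 13494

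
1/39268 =1/39268 = 0.00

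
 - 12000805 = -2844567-9156238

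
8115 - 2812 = 5303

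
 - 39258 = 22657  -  61915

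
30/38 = 15/19 = 0.79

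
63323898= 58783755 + 4540143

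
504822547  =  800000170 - 295177623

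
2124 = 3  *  708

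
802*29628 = 23761656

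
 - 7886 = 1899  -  9785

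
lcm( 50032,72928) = 4302752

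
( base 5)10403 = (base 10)728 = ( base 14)3a0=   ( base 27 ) qq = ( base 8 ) 1330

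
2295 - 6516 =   -  4221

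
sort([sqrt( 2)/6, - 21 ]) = [ - 21,sqrt (2)/6 ] 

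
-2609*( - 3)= 7827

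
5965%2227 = 1511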